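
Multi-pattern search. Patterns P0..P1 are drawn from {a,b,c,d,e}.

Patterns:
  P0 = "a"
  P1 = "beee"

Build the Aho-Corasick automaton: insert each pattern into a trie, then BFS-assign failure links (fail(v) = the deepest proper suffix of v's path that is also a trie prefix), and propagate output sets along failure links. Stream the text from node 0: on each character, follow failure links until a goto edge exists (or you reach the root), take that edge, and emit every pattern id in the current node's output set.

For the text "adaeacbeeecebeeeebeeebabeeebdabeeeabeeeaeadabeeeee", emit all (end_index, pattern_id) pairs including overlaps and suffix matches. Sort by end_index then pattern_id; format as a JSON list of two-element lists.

Construct AC machine:
Trie nodes:
  0='ε' goto a→1 b→2
  1='a' goto ·  [P0 ends]
  2='b' goto e→3
  3='be' goto e→4
  4='bee' goto e→5
  5='beee' goto ·  [P1 ends]

Failure links (BFS by depth):
  n1('a'): parent n0 fail=0; on 'a' 0 → fail=0;  out {0}∪∅={0}
  n2('b'): parent n0 fail=0; on 'b' 0 → fail=0;  out ∅∪∅=∅
  n3('be'): parent n2 fail=0; on 'e' 0 → fail=0;  out ∅∪∅=∅
  n4('bee'): parent n3 fail=0; on 'e' 0 → fail=0;  out ∅∪∅=∅
  n5('beee'): parent n4 fail=0; on 'e' 0 → fail=0;  out {1}∪∅={1}

Scan:
[0] read 'a'  n0⇒n1  ** P0@[0:0]
[1] read 'd'  n1⇒n0 (via fail)
[2] read 'a'  n0⇒n1  ** P0@[2:2]
[3] read 'e'  n1⇒n0 (via fail)
[4] read 'a'  n0⇒n1  ** P0@[4:4]
[5] read 'c'  n1⇒n0 (via fail)
[6] read 'b'  n0⇒n2
[7] read 'e'  n2⇒n3
[8] read 'e'  n3⇒n4
[9] read 'e'  n4⇒n5  ** P1@[6:9]
[10] read 'c'  n5⇒n0 (via fail)
[11] read 'e'  n0⇒n0
[12] read 'b'  n0⇒n2
[13] read 'e'  n2⇒n3
[14] read 'e'  n3⇒n4
[15] read 'e'  n4⇒n5  ** P1@[12:15]
[16] read 'e'  n5⇒n0 (via fail)
[17] read 'b'  n0⇒n2
[18] read 'e'  n2⇒n3
[19] read 'e'  n3⇒n4
[20] read 'e'  n4⇒n5  ** P1@[17:20]
[21] read 'b'  n5⇒n2 (via fail)
[22] read 'a'  n2⇒n1 (via fail)  ** P0@[22:22]
[23] read 'b'  n1⇒n2 (via fail)
[24] read 'e'  n2⇒n3
[25] read 'e'  n3⇒n4
[26] read 'e'  n4⇒n5  ** P1@[23:26]
[27] read 'b'  n5⇒n2 (via fail)
[28] read 'd'  n2⇒n0 (via fail)
[29] read 'a'  n0⇒n1  ** P0@[29:29]
[30] read 'b'  n1⇒n2 (via fail)
[31] read 'e'  n2⇒n3
[32] read 'e'  n3⇒n4
[33] read 'e'  n4⇒n5  ** P1@[30:33]
[34] read 'a'  n5⇒n1 (via fail)  ** P0@[34:34]
[35] read 'b'  n1⇒n2 (via fail)
[36] read 'e'  n2⇒n3
[37] read 'e'  n3⇒n4
[38] read 'e'  n4⇒n5  ** P1@[35:38]
[39] read 'a'  n5⇒n1 (via fail)  ** P0@[39:39]
[40] read 'e'  n1⇒n0 (via fail)
[41] read 'a'  n0⇒n1  ** P0@[41:41]
[42] read 'd'  n1⇒n0 (via fail)
[43] read 'a'  n0⇒n1  ** P0@[43:43]
[44] read 'b'  n1⇒n2 (via fail)
[45] read 'e'  n2⇒n3
[46] read 'e'  n3⇒n4
[47] read 'e'  n4⇒n5  ** P1@[44:47]
[48] read 'e'  n5⇒n0 (via fail)
[49] read 'e'  n0⇒n0

Result: [[0,0],[2,0],[4,0],[9,1],[15,1],[20,1],[22,0],[26,1],[29,0],[33,1],[34,0],[38,1],[39,0],[41,0],[43,0],[47,1]]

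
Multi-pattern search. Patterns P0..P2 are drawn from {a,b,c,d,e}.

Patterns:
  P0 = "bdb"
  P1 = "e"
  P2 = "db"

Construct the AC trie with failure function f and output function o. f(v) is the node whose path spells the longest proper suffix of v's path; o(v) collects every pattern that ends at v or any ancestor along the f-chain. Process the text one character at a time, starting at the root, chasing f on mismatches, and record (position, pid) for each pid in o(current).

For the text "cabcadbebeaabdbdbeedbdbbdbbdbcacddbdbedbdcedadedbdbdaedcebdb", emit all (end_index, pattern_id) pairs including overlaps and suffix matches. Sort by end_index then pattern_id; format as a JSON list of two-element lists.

Construct AC machine:
Trie (insert patterns):
  0='ε' goto b→1 d→5 e→4
  1='b' goto d→2
  2='bd' goto b→3
  3='bdb' goto ·  ←P0
  4='e' goto ·  ←P1
  5='d' goto b→6
  6='db' goto ·  ←P2

BFS fail/out derivation:
  n1('b'): parent n0 fail=0; on 'b' 0 → fail=0;  out ∅∪∅=∅
  n4('e'): parent n0 fail=0; on 'e' 0 → fail=0;  out {1}∪∅={1}
  n5('d'): parent n0 fail=0; on 'd' 0 → fail=0;  out ∅∪∅=∅
  n2('bd'): parent n1 fail=0; on 'd' 0 → fail=5;  out ∅∪∅=∅
  n6('db'): parent n5 fail=0; on 'b' 0 → fail=1;  out {2}∪∅={2}
  n3('bdb'): parent n2 fail=5; on 'b' 5 → fail=6;  out {0}∪{2}={0,2}

Text stream:
i=0 'c': node 0→0
i=1 'a': node 0→0
i=2 'b': node 0→1
i=3 'c': node 1→0 (fail-walked)
i=4 'a': node 0→0
i=5 'd': node 0→5
i=6 'b': node 5→6  emit P2@[5:6]
i=7 'e': node 6→4 (fail-walked)  emit P1@[7:7]
i=8 'b': node 4→1 (fail-walked)
i=9 'e': node 1→4 (fail-walked)  emit P1@[9:9]
i=10 'a': node 4→0 (fail-walked)
i=11 'a': node 0→0
i=12 'b': node 0→1
i=13 'd': node 1→2
i=14 'b': node 2→3  emit P0@[12:14],P2@[13:14]
i=15 'd': node 3→2 (fail-walked)
i=16 'b': node 2→3  emit P0@[14:16],P2@[15:16]
i=17 'e': node 3→4 (fail-walked)  emit P1@[17:17]
i=18 'e': node 4→4 (fail-walked)  emit P1@[18:18]
i=19 'd': node 4→5 (fail-walked)
i=20 'b': node 5→6  emit P2@[19:20]
i=21 'd': node 6→2 (fail-walked)
i=22 'b': node 2→3  emit P0@[20:22],P2@[21:22]
i=23 'b': node 3→1 (fail-walked)
i=24 'd': node 1→2
i=25 'b': node 2→3  emit P0@[23:25],P2@[24:25]
i=26 'b': node 3→1 (fail-walked)
i=27 'd': node 1→2
i=28 'b': node 2→3  emit P0@[26:28],P2@[27:28]
i=29 'c': node 3→0 (fail-walked)
i=30 'a': node 0→0
i=31 'c': node 0→0
i=32 'd': node 0→5
i=33 'd': node 5→5 (fail-walked)
i=34 'b': node 5→6  emit P2@[33:34]
i=35 'd': node 6→2 (fail-walked)
i=36 'b': node 2→3  emit P0@[34:36],P2@[35:36]
i=37 'e': node 3→4 (fail-walked)  emit P1@[37:37]
i=38 'd': node 4→5 (fail-walked)
i=39 'b': node 5→6  emit P2@[38:39]
i=40 'd': node 6→2 (fail-walked)
i=41 'c': node 2→0 (fail-walked)
i=42 'e': node 0→4  emit P1@[42:42]
i=43 'd': node 4→5 (fail-walked)
i=44 'a': node 5→0 (fail-walked)
i=45 'd': node 0→5
i=46 'e': node 5→4 (fail-walked)  emit P1@[46:46]
i=47 'd': node 4→5 (fail-walked)
i=48 'b': node 5→6  emit P2@[47:48]
i=49 'd': node 6→2 (fail-walked)
i=50 'b': node 2→3  emit P0@[48:50],P2@[49:50]
i=51 'd': node 3→2 (fail-walked)
i=52 'a': node 2→0 (fail-walked)
i=53 'e': node 0→4  emit P1@[53:53]
i=54 'd': node 4→5 (fail-walked)
i=55 'c': node 5→0 (fail-walked)
i=56 'e': node 0→4  emit P1@[56:56]
i=57 'b': node 4→1 (fail-walked)
i=58 'd': node 1→2
i=59 'b': node 2→3  emit P0@[57:59],P2@[58:59]

Result: [[6,2],[7,1],[9,1],[14,0],[14,2],[16,0],[16,2],[17,1],[18,1],[20,2],[22,0],[22,2],[25,0],[25,2],[28,0],[28,2],[34,2],[36,0],[36,2],[37,1],[39,2],[42,1],[46,1],[48,2],[50,0],[50,2],[53,1],[56,1],[59,0],[59,2]]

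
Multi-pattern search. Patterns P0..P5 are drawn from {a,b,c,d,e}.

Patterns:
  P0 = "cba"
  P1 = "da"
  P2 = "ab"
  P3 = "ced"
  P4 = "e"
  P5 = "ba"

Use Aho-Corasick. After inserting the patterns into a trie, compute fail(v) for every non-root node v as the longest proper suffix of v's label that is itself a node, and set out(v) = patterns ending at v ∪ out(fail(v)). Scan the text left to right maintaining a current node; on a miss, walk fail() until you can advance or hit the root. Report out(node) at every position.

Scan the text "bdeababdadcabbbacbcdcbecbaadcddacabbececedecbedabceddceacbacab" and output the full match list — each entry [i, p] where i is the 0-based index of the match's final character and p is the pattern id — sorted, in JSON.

Build:
Trie (insert patterns):
  0='ε' goto a→6 b→11 c→1 d→4 e→10
  1='c' goto b→2 e→8
  2='cb' goto a→3
  3='cba' goto ·  [P0 ends]
  4='d' goto a→5
  5='da' goto ·  [P1 ends]
  6='a' goto b→7
  7='ab' goto ·  [P2 ends]
  8='ce' goto d→9
  9='ced' goto ·  [P3 ends]
  10='e' goto ·  [P4 ends]
  11='b' goto a→12
  12='ba' goto ·  [P5 ends]

Failure links (BFS by depth):
  n1('c'): parent n0 fail=0; on 'c' 0 → fail=0;  out ∅∪∅=∅
  n4('d'): parent n0 fail=0; on 'd' 0 → fail=0;  out ∅∪∅=∅
  n6('a'): parent n0 fail=0; on 'a' 0 → fail=0;  out ∅∪∅=∅
  n10('e'): parent n0 fail=0; on 'e' 0 → fail=0;  out {4}∪∅={4}
  n11('b'): parent n0 fail=0; on 'b' 0 → fail=0;  out ∅∪∅=∅
  n2('cb'): parent n1 fail=0; on 'b' 0 → fail=11;  out ∅∪∅=∅
  n5('da'): parent n4 fail=0; on 'a' 0 → fail=6;  out {1}∪∅={1}
  n7('ab'): parent n6 fail=0; on 'b' 0 → fail=11;  out {2}∪∅={2}
  n8('ce'): parent n1 fail=0; on 'e' 0 → fail=10;  out ∅∪{4}={4}
  n12('ba'): parent n11 fail=0; on 'a' 0 → fail=6;  out {5}∪∅={5}
  n3('cba'): parent n2 fail=11; on 'a' 11 → fail=12;  out {0}∪{5}={0,5}
  n9('ced'): parent n8 fail=10; on 'd' 10→0 → fail=4;  out {3}∪∅={3}

Run:
[0] read 'b'  n0⇒n11
[1] read 'd'  n11⇒n4 (fail-walked)
[2] read 'e'  n4⇒n10 (fail-walked)  ** P4@[2:2]
[3] read 'a'  n10⇒n6 (fail-walked)
[4] read 'b'  n6⇒n7  ** P2@[3:4]
[5] read 'a'  n7⇒n12 (fail-walked)  ** P5@[4:5]
[6] read 'b'  n12⇒n7 (fail-walked)  ** P2@[5:6]
[7] read 'd'  n7⇒n4 (fail-walked)
[8] read 'a'  n4⇒n5  ** P1@[7:8]
[9] read 'd'  n5⇒n4 (fail-walked)
[10] read 'c'  n4⇒n1 (fail-walked)
[11] read 'a'  n1⇒n6 (fail-walked)
[12] read 'b'  n6⇒n7  ** P2@[11:12]
[13] read 'b'  n7⇒n11 (fail-walked)
[14] read 'b'  n11⇒n11 (fail-walked)
[15] read 'a'  n11⇒n12  ** P5@[14:15]
[16] read 'c'  n12⇒n1 (fail-walked)
[17] read 'b'  n1⇒n2
[18] read 'c'  n2⇒n1 (fail-walked)
[19] read 'd'  n1⇒n4 (fail-walked)
[20] read 'c'  n4⇒n1 (fail-walked)
[21] read 'b'  n1⇒n2
[22] read 'e'  n2⇒n10 (fail-walked)  ** P4@[22:22]
[23] read 'c'  n10⇒n1 (fail-walked)
[24] read 'b'  n1⇒n2
[25] read 'a'  n2⇒n3  ** P0@[23:25],P5@[24:25]
[26] read 'a'  n3⇒n6 (fail-walked)
[27] read 'd'  n6⇒n4 (fail-walked)
[28] read 'c'  n4⇒n1 (fail-walked)
[29] read 'd'  n1⇒n4 (fail-walked)
[30] read 'd'  n4⇒n4 (fail-walked)
[31] read 'a'  n4⇒n5  ** P1@[30:31]
[32] read 'c'  n5⇒n1 (fail-walked)
[33] read 'a'  n1⇒n6 (fail-walked)
[34] read 'b'  n6⇒n7  ** P2@[33:34]
[35] read 'b'  n7⇒n11 (fail-walked)
[36] read 'e'  n11⇒n10 (fail-walked)  ** P4@[36:36]
[37] read 'c'  n10⇒n1 (fail-walked)
[38] read 'e'  n1⇒n8  ** P4@[38:38]
[39] read 'c'  n8⇒n1 (fail-walked)
[40] read 'e'  n1⇒n8  ** P4@[40:40]
[41] read 'd'  n8⇒n9  ** P3@[39:41]
[42] read 'e'  n9⇒n10 (fail-walked)  ** P4@[42:42]
[43] read 'c'  n10⇒n1 (fail-walked)
[44] read 'b'  n1⇒n2
[45] read 'e'  n2⇒n10 (fail-walked)  ** P4@[45:45]
[46] read 'd'  n10⇒n4 (fail-walked)
[47] read 'a'  n4⇒n5  ** P1@[46:47]
[48] read 'b'  n5⇒n7 (fail-walked)  ** P2@[47:48]
[49] read 'c'  n7⇒n1 (fail-walked)
[50] read 'e'  n1⇒n8  ** P4@[50:50]
[51] read 'd'  n8⇒n9  ** P3@[49:51]
[52] read 'd'  n9⇒n4 (fail-walked)
[53] read 'c'  n4⇒n1 (fail-walked)
[54] read 'e'  n1⇒n8  ** P4@[54:54]
[55] read 'a'  n8⇒n6 (fail-walked)
[56] read 'c'  n6⇒n1 (fail-walked)
[57] read 'b'  n1⇒n2
[58] read 'a'  n2⇒n3  ** P0@[56:58],P5@[57:58]
[59] read 'c'  n3⇒n1 (fail-walked)
[60] read 'a'  n1⇒n6 (fail-walked)
[61] read 'b'  n6⇒n7  ** P2@[60:61]

Result: [[2,4],[4,2],[5,5],[6,2],[8,1],[12,2],[15,5],[22,4],[25,0],[25,5],[31,1],[34,2],[36,4],[38,4],[40,4],[41,3],[42,4],[45,4],[47,1],[48,2],[50,4],[51,3],[54,4],[58,0],[58,5],[61,2]]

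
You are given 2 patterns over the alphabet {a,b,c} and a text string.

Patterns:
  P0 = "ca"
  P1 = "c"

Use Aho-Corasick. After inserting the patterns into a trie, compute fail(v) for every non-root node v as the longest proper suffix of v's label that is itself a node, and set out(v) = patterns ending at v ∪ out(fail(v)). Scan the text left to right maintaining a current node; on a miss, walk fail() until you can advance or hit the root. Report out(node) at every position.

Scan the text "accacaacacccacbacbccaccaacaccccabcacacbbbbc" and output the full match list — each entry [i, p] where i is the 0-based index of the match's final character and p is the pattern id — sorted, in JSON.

Build:
Trie nodes:
  0='ε' goto c→1
  1='c' goto a→2  [P1 ends]
  2='ca' goto ·  [P0 ends]

BFS fail/out derivation:
  fail(1) 'c': from fail(0)=0 chase 'c': 0 ⇒ 0;  out={1}∪out(0)={1}
  fail(2) 'ca': from fail(1)=0 chase 'a': 0 ⇒ 0;  out={0}∪out(0)={0}

Scan:
[0] read 'a'  n0⇒n0
[1] read 'c'  n0⇒n1  ** P1@[1:1]
[2] read 'c'  n1⇒n1 (fail-walked)  ** P1@[2:2]
[3] read 'a'  n1⇒n2  ** P0@[2:3]
[4] read 'c'  n2⇒n1 (fail-walked)  ** P1@[4:4]
[5] read 'a'  n1⇒n2  ** P0@[4:5]
[6] read 'a'  n2⇒n0 (fail-walked)
[7] read 'c'  n0⇒n1  ** P1@[7:7]
[8] read 'a'  n1⇒n2  ** P0@[7:8]
[9] read 'c'  n2⇒n1 (fail-walked)  ** P1@[9:9]
[10] read 'c'  n1⇒n1 (fail-walked)  ** P1@[10:10]
[11] read 'c'  n1⇒n1 (fail-walked)  ** P1@[11:11]
[12] read 'a'  n1⇒n2  ** P0@[11:12]
[13] read 'c'  n2⇒n1 (fail-walked)  ** P1@[13:13]
[14] read 'b'  n1⇒n0 (fail-walked)
[15] read 'a'  n0⇒n0
[16] read 'c'  n0⇒n1  ** P1@[16:16]
[17] read 'b'  n1⇒n0 (fail-walked)
[18] read 'c'  n0⇒n1  ** P1@[18:18]
[19] read 'c'  n1⇒n1 (fail-walked)  ** P1@[19:19]
[20] read 'a'  n1⇒n2  ** P0@[19:20]
[21] read 'c'  n2⇒n1 (fail-walked)  ** P1@[21:21]
[22] read 'c'  n1⇒n1 (fail-walked)  ** P1@[22:22]
[23] read 'a'  n1⇒n2  ** P0@[22:23]
[24] read 'a'  n2⇒n0 (fail-walked)
[25] read 'c'  n0⇒n1  ** P1@[25:25]
[26] read 'a'  n1⇒n2  ** P0@[25:26]
[27] read 'c'  n2⇒n1 (fail-walked)  ** P1@[27:27]
[28] read 'c'  n1⇒n1 (fail-walked)  ** P1@[28:28]
[29] read 'c'  n1⇒n1 (fail-walked)  ** P1@[29:29]
[30] read 'c'  n1⇒n1 (fail-walked)  ** P1@[30:30]
[31] read 'a'  n1⇒n2  ** P0@[30:31]
[32] read 'b'  n2⇒n0 (fail-walked)
[33] read 'c'  n0⇒n1  ** P1@[33:33]
[34] read 'a'  n1⇒n2  ** P0@[33:34]
[35] read 'c'  n2⇒n1 (fail-walked)  ** P1@[35:35]
[36] read 'a'  n1⇒n2  ** P0@[35:36]
[37] read 'c'  n2⇒n1 (fail-walked)  ** P1@[37:37]
[38] read 'b'  n1⇒n0 (fail-walked)
[39] read 'b'  n0⇒n0
[40] read 'b'  n0⇒n0
[41] read 'b'  n0⇒n0
[42] read 'c'  n0⇒n1  ** P1@[42:42]

Result: [[1,1],[2,1],[3,0],[4,1],[5,0],[7,1],[8,0],[9,1],[10,1],[11,1],[12,0],[13,1],[16,1],[18,1],[19,1],[20,0],[21,1],[22,1],[23,0],[25,1],[26,0],[27,1],[28,1],[29,1],[30,1],[31,0],[33,1],[34,0],[35,1],[36,0],[37,1],[42,1]]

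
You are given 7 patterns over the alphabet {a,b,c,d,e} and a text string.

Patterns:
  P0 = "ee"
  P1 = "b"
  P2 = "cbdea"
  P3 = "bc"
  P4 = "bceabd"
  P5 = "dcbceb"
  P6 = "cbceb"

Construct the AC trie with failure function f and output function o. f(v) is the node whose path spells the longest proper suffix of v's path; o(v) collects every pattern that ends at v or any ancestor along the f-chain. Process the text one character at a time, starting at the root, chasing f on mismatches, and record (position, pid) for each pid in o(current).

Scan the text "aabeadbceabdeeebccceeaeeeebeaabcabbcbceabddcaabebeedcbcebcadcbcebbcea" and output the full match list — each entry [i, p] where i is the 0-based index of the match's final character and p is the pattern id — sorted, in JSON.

Construct AC machine:
Trie nodes:
  n0 'ε': b→3 c→4 d→14 e→1
  n1 'e': e→2
  n2 'ee': ·  ←P0
  n3 'b': c→9  ←P1
  n4 'c': b→5
  n5 'cb': c→20 d→6
  n6 'cbd': e→7
  n7 'cbde': a→8
  n8 'cbdea': ·  ←P2
  n9 'bc': e→10  ←P3
  n10 'bce': a→11
  n11 'bcea': b→12
  n12 'bceab': d→13
  n13 'bceabd': ·  ←P4
  n14 'd': c→15
  n15 'dc': b→16
  n16 'dcb': c→17
  n17 'dcbc': e→18
  n18 'dcbce': b→19
  n19 'dcbceb': ·  ←P5
  n20 'cbc': e→21
  n21 'cbce': b→22
  n22 'cbceb': ·  ←P6

Failure links (BFS by depth):
  n1('e'): parent n0 fail=0; on 'e' 0 → fail=0;  out ∅∪∅=∅
  n3('b'): parent n0 fail=0; on 'b' 0 → fail=0;  out {1}∪∅={1}
  n4('c'): parent n0 fail=0; on 'c' 0 → fail=0;  out ∅∪∅=∅
  n14('d'): parent n0 fail=0; on 'd' 0 → fail=0;  out ∅∪∅=∅
  n2('ee'): parent n1 fail=0; on 'e' 0 → fail=1;  out {0}∪∅={0}
  n5('cb'): parent n4 fail=0; on 'b' 0 → fail=3;  out ∅∪{1}={1}
  n9('bc'): parent n3 fail=0; on 'c' 0 → fail=4;  out {3}∪∅={3}
  n15('dc'): parent n14 fail=0; on 'c' 0 → fail=4;  out ∅∪∅=∅
  n6('cbd'): parent n5 fail=3; on 'd' 3→0 → fail=14;  out ∅∪∅=∅
  n10('bce'): parent n9 fail=4; on 'e' 4→0 → fail=1;  out ∅∪∅=∅
  n16('dcb'): parent n15 fail=4; on 'b' 4 → fail=5;  out ∅∪{1}={1}
  n20('cbc'): parent n5 fail=3; on 'c' 3 → fail=9;  out ∅∪{3}={3}
  n7('cbde'): parent n6 fail=14; on 'e' 14→0 → fail=1;  out ∅∪∅=∅
  n11('bcea'): parent n10 fail=1; on 'a' 1→0 → fail=0;  out ∅∪∅=∅
  n17('dcbc'): parent n16 fail=5; on 'c' 5 → fail=20;  out ∅∪{3}={3}
  n21('cbce'): parent n20 fail=9; on 'e' 9 → fail=10;  out ∅∪∅=∅
  n8('cbdea'): parent n7 fail=1; on 'a' 1→0 → fail=0;  out {2}∪∅={2}
  n12('bceab'): parent n11 fail=0; on 'b' 0 → fail=3;  out ∅∪{1}={1}
  n18('dcbce'): parent n17 fail=20; on 'e' 20 → fail=21;  out ∅∪∅=∅
  n22('cbceb'): parent n21 fail=10; on 'b' 10→1→0 → fail=3;  out {6}∪{1}={1,6}
  n13('bceabd'): parent n12 fail=3; on 'd' 3→0 → fail=14;  out {4}∪∅={4}
  n19('dcbceb'): parent n18 fail=21; on 'b' 21 → fail=22;  out {5}∪{1,6}={1,5,6}

Run:
[0] read 'a'  n0⇒n0
[1] read 'a'  n0⇒n0
[2] read 'b'  n0⇒n3  → match P1@[2:2]
[3] read 'e'  n3⇒n1 (fail-walked)
[4] read 'a'  n1⇒n0 (fail-walked)
[5] read 'd'  n0⇒n14
[6] read 'b'  n14⇒n3 (fail-walked)  → match P1@[6:6]
[7] read 'c'  n3⇒n9  → match P3@[6:7]
[8] read 'e'  n9⇒n10
[9] read 'a'  n10⇒n11
[10] read 'b'  n11⇒n12  → match P1@[10:10]
[11] read 'd'  n12⇒n13  → match P4@[6:11]
[12] read 'e'  n13⇒n1 (fail-walked)
[13] read 'e'  n1⇒n2  → match P0@[12:13]
[14] read 'e'  n2⇒n2 (fail-walked)  → match P0@[13:14]
[15] read 'b'  n2⇒n3 (fail-walked)  → match P1@[15:15]
[16] read 'c'  n3⇒n9  → match P3@[15:16]
[17] read 'c'  n9⇒n4 (fail-walked)
[18] read 'c'  n4⇒n4 (fail-walked)
[19] read 'e'  n4⇒n1 (fail-walked)
[20] read 'e'  n1⇒n2  → match P0@[19:20]
[21] read 'a'  n2⇒n0 (fail-walked)
[22] read 'e'  n0⇒n1
[23] read 'e'  n1⇒n2  → match P0@[22:23]
[24] read 'e'  n2⇒n2 (fail-walked)  → match P0@[23:24]
[25] read 'e'  n2⇒n2 (fail-walked)  → match P0@[24:25]
[26] read 'b'  n2⇒n3 (fail-walked)  → match P1@[26:26]
[27] read 'e'  n3⇒n1 (fail-walked)
[28] read 'a'  n1⇒n0 (fail-walked)
[29] read 'a'  n0⇒n0
[30] read 'b'  n0⇒n3  → match P1@[30:30]
[31] read 'c'  n3⇒n9  → match P3@[30:31]
[32] read 'a'  n9⇒n0 (fail-walked)
[33] read 'b'  n0⇒n3  → match P1@[33:33]
[34] read 'b'  n3⇒n3 (fail-walked)  → match P1@[34:34]
[35] read 'c'  n3⇒n9  → match P3@[34:35]
[36] read 'b'  n9⇒n5 (fail-walked)  → match P1@[36:36]
[37] read 'c'  n5⇒n20  → match P3@[36:37]
[38] read 'e'  n20⇒n21
[39] read 'a'  n21⇒n11 (fail-walked)
[40] read 'b'  n11⇒n12  → match P1@[40:40]
[41] read 'd'  n12⇒n13  → match P4@[36:41]
[42] read 'd'  n13⇒n14 (fail-walked)
[43] read 'c'  n14⇒n15
[44] read 'a'  n15⇒n0 (fail-walked)
[45] read 'a'  n0⇒n0
[46] read 'b'  n0⇒n3  → match P1@[46:46]
[47] read 'e'  n3⇒n1 (fail-walked)
[48] read 'b'  n1⇒n3 (fail-walked)  → match P1@[48:48]
[49] read 'e'  n3⇒n1 (fail-walked)
[50] read 'e'  n1⇒n2  → match P0@[49:50]
[51] read 'd'  n2⇒n14 (fail-walked)
[52] read 'c'  n14⇒n15
[53] read 'b'  n15⇒n16  → match P1@[53:53]
[54] read 'c'  n16⇒n17  → match P3@[53:54]
[55] read 'e'  n17⇒n18
[56] read 'b'  n18⇒n19  → match P1@[56:56],P5@[51:56],P6@[52:56]
[57] read 'c'  n19⇒n9 (fail-walked)  → match P3@[56:57]
[58] read 'a'  n9⇒n0 (fail-walked)
[59] read 'd'  n0⇒n14
[60] read 'c'  n14⇒n15
[61] read 'b'  n15⇒n16  → match P1@[61:61]
[62] read 'c'  n16⇒n17  → match P3@[61:62]
[63] read 'e'  n17⇒n18
[64] read 'b'  n18⇒n19  → match P1@[64:64],P5@[59:64],P6@[60:64]
[65] read 'b'  n19⇒n3 (fail-walked)  → match P1@[65:65]
[66] read 'c'  n3⇒n9  → match P3@[65:66]
[67] read 'e'  n9⇒n10
[68] read 'a'  n10⇒n11

Matches: [[2,1],[6,1],[7,3],[10,1],[11,4],[13,0],[14,0],[15,1],[16,3],[20,0],[23,0],[24,0],[25,0],[26,1],[30,1],[31,3],[33,1],[34,1],[35,3],[36,1],[37,3],[40,1],[41,4],[46,1],[48,1],[50,0],[53,1],[54,3],[56,1],[56,5],[56,6],[57,3],[61,1],[62,3],[64,1],[64,5],[64,6],[65,1],[66,3]]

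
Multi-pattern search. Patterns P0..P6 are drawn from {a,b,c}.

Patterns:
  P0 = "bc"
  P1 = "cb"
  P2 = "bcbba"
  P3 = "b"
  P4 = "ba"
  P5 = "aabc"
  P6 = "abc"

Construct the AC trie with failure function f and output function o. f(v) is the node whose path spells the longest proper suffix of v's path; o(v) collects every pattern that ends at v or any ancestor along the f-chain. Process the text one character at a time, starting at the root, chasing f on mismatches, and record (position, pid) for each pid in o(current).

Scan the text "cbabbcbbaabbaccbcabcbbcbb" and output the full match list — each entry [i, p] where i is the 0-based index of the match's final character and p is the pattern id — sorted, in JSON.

Build:
Trie (insert patterns):
  0='ε' goto a→9 b→1 c→3
  1='b' goto a→8 c→2  [P3 ends]
  2='bc' goto b→5  [P0 ends]
  3='c' goto b→4
  4='cb' goto ·  [P1 ends]
  5='bcb' goto b→6
  6='bcbb' goto a→7
  7='bcbba' goto ·  [P2 ends]
  8='ba' goto ·  [P4 ends]
  9='a' goto a→10 b→13
  10='aa' goto b→11
  11='aab' goto c→12
  12='aabc' goto ·  [P5 ends]
  13='ab' goto c→14
  14='abc' goto ·  [P6 ends]

Failure links (BFS by depth):
  fail(1) 'b': from fail(0)=0 chase 'b': 0 ⇒ 0;  out={3}∪out(0)={3}
  fail(3) 'c': from fail(0)=0 chase 'c': 0 ⇒ 0;  out=∅∪out(0)=∅
  fail(9) 'a': from fail(0)=0 chase 'a': 0 ⇒ 0;  out=∅∪out(0)=∅
  fail(2) 'bc': from fail(1)=0 chase 'c': 0 ⇒ 3;  out={0}∪out(3)={0}
  fail(4) 'cb': from fail(3)=0 chase 'b': 0 ⇒ 1;  out={1}∪out(1)={1,3}
  fail(8) 'ba': from fail(1)=0 chase 'a': 0 ⇒ 9;  out={4}∪out(9)={4}
  fail(10) 'aa': from fail(9)=0 chase 'a': 0 ⇒ 9;  out=∅∪out(9)=∅
  fail(13) 'ab': from fail(9)=0 chase 'b': 0 ⇒ 1;  out=∅∪out(1)={3}
  fail(5) 'bcb': from fail(2)=3 chase 'b': 3 ⇒ 4;  out=∅∪out(4)={1,3}
  fail(11) 'aab': from fail(10)=9 chase 'b': 9 ⇒ 13;  out=∅∪out(13)={3}
  fail(14) 'abc': from fail(13)=1 chase 'c': 1 ⇒ 2;  out={6}∪out(2)={0,6}
  fail(6) 'bcbb': from fail(5)=4 chase 'b': 4→1→0 ⇒ 1;  out=∅∪out(1)={3}
  fail(12) 'aabc': from fail(11)=13 chase 'c': 13 ⇒ 14;  out={5}∪out(14)={0,5,6}
  fail(7) 'bcbba': from fail(6)=1 chase 'a': 1 ⇒ 8;  out={2}∪out(8)={2,4}

Run:
i=0 'c': node 0→3
i=1 'b': node 3→4  ** P1@[0:1],P3@[1:1]
i=2 'a': node 4→8 (via fail)  ** P4@[1:2]
i=3 'b': node 8→13 (via fail)  ** P3@[3:3]
i=4 'b': node 13→1 (via fail)  ** P3@[4:4]
i=5 'c': node 1→2  ** P0@[4:5]
i=6 'b': node 2→5  ** P1@[5:6],P3@[6:6]
i=7 'b': node 5→6  ** P3@[7:7]
i=8 'a': node 6→7  ** P2@[4:8],P4@[7:8]
i=9 'a': node 7→10 (via fail)
i=10 'b': node 10→11  ** P3@[10:10]
i=11 'b': node 11→1 (via fail)  ** P3@[11:11]
i=12 'a': node 1→8  ** P4@[11:12]
i=13 'c': node 8→3 (via fail)
i=14 'c': node 3→3 (via fail)
i=15 'b': node 3→4  ** P1@[14:15],P3@[15:15]
i=16 'c': node 4→2 (via fail)  ** P0@[15:16]
i=17 'a': node 2→9 (via fail)
i=18 'b': node 9→13  ** P3@[18:18]
i=19 'c': node 13→14  ** P0@[18:19],P6@[17:19]
i=20 'b': node 14→5 (via fail)  ** P1@[19:20],P3@[20:20]
i=21 'b': node 5→6  ** P3@[21:21]
i=22 'c': node 6→2 (via fail)  ** P0@[21:22]
i=23 'b': node 2→5  ** P1@[22:23],P3@[23:23]
i=24 'b': node 5→6  ** P3@[24:24]

All matches (sorted): [[1,1],[1,3],[2,4],[3,3],[4,3],[5,0],[6,1],[6,3],[7,3],[8,2],[8,4],[10,3],[11,3],[12,4],[15,1],[15,3],[16,0],[18,3],[19,0],[19,6],[20,1],[20,3],[21,3],[22,0],[23,1],[23,3],[24,3]]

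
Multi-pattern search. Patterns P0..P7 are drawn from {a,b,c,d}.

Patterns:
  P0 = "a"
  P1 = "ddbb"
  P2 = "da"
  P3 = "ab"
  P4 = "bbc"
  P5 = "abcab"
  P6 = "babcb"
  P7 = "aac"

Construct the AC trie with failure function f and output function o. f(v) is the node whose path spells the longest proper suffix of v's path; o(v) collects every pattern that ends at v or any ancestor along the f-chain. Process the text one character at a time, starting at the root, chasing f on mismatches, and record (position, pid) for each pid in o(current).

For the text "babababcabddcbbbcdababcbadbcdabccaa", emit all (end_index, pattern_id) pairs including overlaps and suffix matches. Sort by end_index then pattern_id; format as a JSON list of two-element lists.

Build:
Trie nodes:
  0='ε' goto a→1 b→8 d→2
  1='a' goto a→18 b→7  [P0 ends]
  2='d' goto a→6 d→3
  3='dd' goto b→4
  4='ddb' goto b→5
  5='ddbb' goto ·  [P1 ends]
  6='da' goto ·  [P2 ends]
  7='ab' goto c→11  [P3 ends]
  8='b' goto a→14 b→9
  9='bb' goto c→10
  10='bbc' goto ·  [P4 ends]
  11='abc' goto a→12
  12='abca' goto b→13
  13='abcab' goto ·  [P5 ends]
  14='ba' goto b→15
  15='bab' goto c→16
  16='babc' goto b→17
  17='babcb' goto ·  [P6 ends]
  18='aa' goto c→19
  19='aac' goto ·  [P7 ends]

BFS fail/out derivation:
  fail(1) 'a': from fail(0)=0 chase 'a': 0 ⇒ 0;  out={0}∪out(0)={0}
  fail(2) 'd': from fail(0)=0 chase 'd': 0 ⇒ 0;  out=∅∪out(0)=∅
  fail(8) 'b': from fail(0)=0 chase 'b': 0 ⇒ 0;  out=∅∪out(0)=∅
  fail(3) 'dd': from fail(2)=0 chase 'd': 0 ⇒ 2;  out=∅∪out(2)=∅
  fail(6) 'da': from fail(2)=0 chase 'a': 0 ⇒ 1;  out={2}∪out(1)={0,2}
  fail(7) 'ab': from fail(1)=0 chase 'b': 0 ⇒ 8;  out={3}∪out(8)={3}
  fail(9) 'bb': from fail(8)=0 chase 'b': 0 ⇒ 8;  out=∅∪out(8)=∅
  fail(14) 'ba': from fail(8)=0 chase 'a': 0 ⇒ 1;  out=∅∪out(1)={0}
  fail(18) 'aa': from fail(1)=0 chase 'a': 0 ⇒ 1;  out=∅∪out(1)={0}
  fail(4) 'ddb': from fail(3)=2 chase 'b': 2→0 ⇒ 8;  out=∅∪out(8)=∅
  fail(10) 'bbc': from fail(9)=8 chase 'c': 8→0 ⇒ 0;  out={4}∪out(0)={4}
  fail(11) 'abc': from fail(7)=8 chase 'c': 8→0 ⇒ 0;  out=∅∪out(0)=∅
  fail(15) 'bab': from fail(14)=1 chase 'b': 1 ⇒ 7;  out=∅∪out(7)={3}
  fail(19) 'aac': from fail(18)=1 chase 'c': 1→0 ⇒ 0;  out={7}∪out(0)={7}
  fail(5) 'ddbb': from fail(4)=8 chase 'b': 8 ⇒ 9;  out={1}∪out(9)={1}
  fail(12) 'abca': from fail(11)=0 chase 'a': 0 ⇒ 1;  out=∅∪out(1)={0}
  fail(16) 'babc': from fail(15)=7 chase 'c': 7 ⇒ 11;  out=∅∪out(11)=∅
  fail(13) 'abcab': from fail(12)=1 chase 'b': 1 ⇒ 7;  out={5}∪out(7)={3,5}
  fail(17) 'babcb': from fail(16)=11 chase 'b': 11→0 ⇒ 8;  out={6}∪out(8)={6}

Run:
i=0 'b': node 0→8
i=1 'a': node 8→14  → match P0@[1:1]
i=2 'b': node 14→15  → match P3@[1:2]
i=3 'a': node 15→14 ·f  → match P0@[3:3]
i=4 'b': node 14→15  → match P3@[3:4]
i=5 'a': node 15→14 ·f  → match P0@[5:5]
i=6 'b': node 14→15  → match P3@[5:6]
i=7 'c': node 15→16
i=8 'a': node 16→12 ·f  → match P0@[8:8]
i=9 'b': node 12→13  → match P3@[8:9],P5@[5:9]
i=10 'd': node 13→2 ·f
i=11 'd': node 2→3
i=12 'c': node 3→0 ·f
i=13 'b': node 0→8
i=14 'b': node 8→9
i=15 'b': node 9→9 ·f
i=16 'c': node 9→10  → match P4@[14:16]
i=17 'd': node 10→2 ·f
i=18 'a': node 2→6  → match P0@[18:18],P2@[17:18]
i=19 'b': node 6→7 ·f  → match P3@[18:19]
i=20 'a': node 7→14 ·f  → match P0@[20:20]
i=21 'b': node 14→15  → match P3@[20:21]
i=22 'c': node 15→16
i=23 'b': node 16→17  → match P6@[19:23]
i=24 'a': node 17→14 ·f  → match P0@[24:24]
i=25 'd': node 14→2 ·f
i=26 'b': node 2→8 ·f
i=27 'c': node 8→0 ·f
i=28 'd': node 0→2
i=29 'a': node 2→6  → match P0@[29:29],P2@[28:29]
i=30 'b': node 6→7 ·f  → match P3@[29:30]
i=31 'c': node 7→11
i=32 'c': node 11→0 ·f
i=33 'a': node 0→1  → match P0@[33:33]
i=34 'a': node 1→18  → match P0@[34:34]

All matches (sorted): [[1,0],[2,3],[3,0],[4,3],[5,0],[6,3],[8,0],[9,3],[9,5],[16,4],[18,0],[18,2],[19,3],[20,0],[21,3],[23,6],[24,0],[29,0],[29,2],[30,3],[33,0],[34,0]]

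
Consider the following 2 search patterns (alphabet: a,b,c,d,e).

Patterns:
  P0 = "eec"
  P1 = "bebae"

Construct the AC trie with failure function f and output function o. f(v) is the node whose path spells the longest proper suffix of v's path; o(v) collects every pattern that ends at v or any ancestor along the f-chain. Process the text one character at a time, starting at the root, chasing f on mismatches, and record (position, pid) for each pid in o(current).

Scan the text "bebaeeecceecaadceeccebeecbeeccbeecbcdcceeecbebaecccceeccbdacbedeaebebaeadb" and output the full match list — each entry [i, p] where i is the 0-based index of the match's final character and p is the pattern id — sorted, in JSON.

Build automaton:
Trie nodes:
  0='ε' goto b→4 e→1
  1='e' goto e→2
  2='ee' goto c→3
  3='eec' goto ·  ←P0
  4='b' goto e→5
  5='be' goto b→6
  6='beb' goto a→7
  7='beba' goto e→8
  8='bebae' goto ·  ←P1

Failure links (BFS by depth):
  n1('e'): parent n0 fail=0; on 'e' 0 → fail=0;  out ∅∪∅=∅
  n4('b'): parent n0 fail=0; on 'b' 0 → fail=0;  out ∅∪∅=∅
  n2('ee'): parent n1 fail=0; on 'e' 0 → fail=1;  out ∅∪∅=∅
  n5('be'): parent n4 fail=0; on 'e' 0 → fail=1;  out ∅∪∅=∅
  n3('eec'): parent n2 fail=1; on 'c' 1→0 → fail=0;  out {0}∪∅={0}
  n6('beb'): parent n5 fail=1; on 'b' 1→0 → fail=4;  out ∅∪∅=∅
  n7('beba'): parent n6 fail=4; on 'a' 4→0 → fail=0;  out ∅∪∅=∅
  n8('bebae'): parent n7 fail=0; on 'e' 0 → fail=1;  out {1}∪∅={1}

Run:
[0] read 'b'  n0⇒n4
[1] read 'e'  n4⇒n5
[2] read 'b'  n5⇒n6
[3] read 'a'  n6⇒n7
[4] read 'e'  n7⇒n8  ** P1@[0:4]
[5] read 'e'  n8⇒n2 ·f
[6] read 'e'  n2⇒n2 ·f
[7] read 'c'  n2⇒n3  ** P0@[5:7]
[8] read 'c'  n3⇒n0 ·f
[9] read 'e'  n0⇒n1
[10] read 'e'  n1⇒n2
[11] read 'c'  n2⇒n3  ** P0@[9:11]
[12] read 'a'  n3⇒n0 ·f
[13] read 'a'  n0⇒n0
[14] read 'd'  n0⇒n0
[15] read 'c'  n0⇒n0
[16] read 'e'  n0⇒n1
[17] read 'e'  n1⇒n2
[18] read 'c'  n2⇒n3  ** P0@[16:18]
[19] read 'c'  n3⇒n0 ·f
[20] read 'e'  n0⇒n1
[21] read 'b'  n1⇒n4 ·f
[22] read 'e'  n4⇒n5
[23] read 'e'  n5⇒n2 ·f
[24] read 'c'  n2⇒n3  ** P0@[22:24]
[25] read 'b'  n3⇒n4 ·f
[26] read 'e'  n4⇒n5
[27] read 'e'  n5⇒n2 ·f
[28] read 'c'  n2⇒n3  ** P0@[26:28]
[29] read 'c'  n3⇒n0 ·f
[30] read 'b'  n0⇒n4
[31] read 'e'  n4⇒n5
[32] read 'e'  n5⇒n2 ·f
[33] read 'c'  n2⇒n3  ** P0@[31:33]
[34] read 'b'  n3⇒n4 ·f
[35] read 'c'  n4⇒n0 ·f
[36] read 'd'  n0⇒n0
[37] read 'c'  n0⇒n0
[38] read 'c'  n0⇒n0
[39] read 'e'  n0⇒n1
[40] read 'e'  n1⇒n2
[41] read 'e'  n2⇒n2 ·f
[42] read 'c'  n2⇒n3  ** P0@[40:42]
[43] read 'b'  n3⇒n4 ·f
[44] read 'e'  n4⇒n5
[45] read 'b'  n5⇒n6
[46] read 'a'  n6⇒n7
[47] read 'e'  n7⇒n8  ** P1@[43:47]
[48] read 'c'  n8⇒n0 ·f
[49] read 'c'  n0⇒n0
[50] read 'c'  n0⇒n0
[51] read 'c'  n0⇒n0
[52] read 'e'  n0⇒n1
[53] read 'e'  n1⇒n2
[54] read 'c'  n2⇒n3  ** P0@[52:54]
[55] read 'c'  n3⇒n0 ·f
[56] read 'b'  n0⇒n4
[57] read 'd'  n4⇒n0 ·f
[58] read 'a'  n0⇒n0
[59] read 'c'  n0⇒n0
[60] read 'b'  n0⇒n4
[61] read 'e'  n4⇒n5
[62] read 'd'  n5⇒n0 ·f
[63] read 'e'  n0⇒n1
[64] read 'a'  n1⇒n0 ·f
[65] read 'e'  n0⇒n1
[66] read 'b'  n1⇒n4 ·f
[67] read 'e'  n4⇒n5
[68] read 'b'  n5⇒n6
[69] read 'a'  n6⇒n7
[70] read 'e'  n7⇒n8  ** P1@[66:70]
[71] read 'a'  n8⇒n0 ·f
[72] read 'd'  n0⇒n0
[73] read 'b'  n0⇒n4

Matches: [[4,1],[7,0],[11,0],[18,0],[24,0],[28,0],[33,0],[42,0],[47,1],[54,0],[70,1]]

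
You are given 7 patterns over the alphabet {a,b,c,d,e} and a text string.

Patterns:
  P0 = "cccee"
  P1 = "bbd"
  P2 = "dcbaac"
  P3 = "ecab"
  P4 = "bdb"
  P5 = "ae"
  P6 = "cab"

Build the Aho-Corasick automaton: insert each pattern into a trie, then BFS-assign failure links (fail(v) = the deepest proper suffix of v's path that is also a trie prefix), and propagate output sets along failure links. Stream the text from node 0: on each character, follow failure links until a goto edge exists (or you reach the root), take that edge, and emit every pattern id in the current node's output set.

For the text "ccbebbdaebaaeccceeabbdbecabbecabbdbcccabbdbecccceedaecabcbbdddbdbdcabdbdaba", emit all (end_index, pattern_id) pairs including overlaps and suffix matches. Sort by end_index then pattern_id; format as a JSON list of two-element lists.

Construct AC machine:
Trie nodes:
  0='ε' goto a→21 b→6 c→1 d→9 e→15
  1='c' goto a→23 c→2
  2='cc' goto c→3
  3='ccc' goto e→4
  4='ccce' goto e→5
  5='cccee' goto ·  ←P0
  6='b' goto b→7 d→19
  7='bb' goto d→8
  8='bbd' goto ·  ←P1
  9='d' goto c→10
  10='dc' goto b→11
  11='dcb' goto a→12
  12='dcba' goto a→13
  13='dcbaa' goto c→14
  14='dcbaac' goto ·  ←P2
  15='e' goto c→16
  16='ec' goto a→17
  17='eca' goto b→18
  18='ecab' goto ·  ←P3
  19='bd' goto b→20
  20='bdb' goto ·  ←P4
  21='a' goto e→22
  22='ae' goto ·  ←P5
  23='ca' goto b→24
  24='cab' goto ·  ←P6

Failure links (BFS by depth):
  fail(1) 'c': from fail(0)=0 chase 'c': 0 ⇒ 0;  out=∅∪out(0)=∅
  fail(6) 'b': from fail(0)=0 chase 'b': 0 ⇒ 0;  out=∅∪out(0)=∅
  fail(9) 'd': from fail(0)=0 chase 'd': 0 ⇒ 0;  out=∅∪out(0)=∅
  fail(15) 'e': from fail(0)=0 chase 'e': 0 ⇒ 0;  out=∅∪out(0)=∅
  fail(21) 'a': from fail(0)=0 chase 'a': 0 ⇒ 0;  out=∅∪out(0)=∅
  fail(2) 'cc': from fail(1)=0 chase 'c': 0 ⇒ 1;  out=∅∪out(1)=∅
  fail(7) 'bb': from fail(6)=0 chase 'b': 0 ⇒ 6;  out=∅∪out(6)=∅
  fail(10) 'dc': from fail(9)=0 chase 'c': 0 ⇒ 1;  out=∅∪out(1)=∅
  fail(16) 'ec': from fail(15)=0 chase 'c': 0 ⇒ 1;  out=∅∪out(1)=∅
  fail(19) 'bd': from fail(6)=0 chase 'd': 0 ⇒ 9;  out=∅∪out(9)=∅
  fail(22) 'ae': from fail(21)=0 chase 'e': 0 ⇒ 15;  out={5}∪out(15)={5}
  fail(23) 'ca': from fail(1)=0 chase 'a': 0 ⇒ 21;  out=∅∪out(21)=∅
  fail(3) 'ccc': from fail(2)=1 chase 'c': 1 ⇒ 2;  out=∅∪out(2)=∅
  fail(8) 'bbd': from fail(7)=6 chase 'd': 6 ⇒ 19;  out={1}∪out(19)={1}
  fail(11) 'dcb': from fail(10)=1 chase 'b': 1→0 ⇒ 6;  out=∅∪out(6)=∅
  fail(17) 'eca': from fail(16)=1 chase 'a': 1 ⇒ 23;  out=∅∪out(23)=∅
  fail(20) 'bdb': from fail(19)=9 chase 'b': 9→0 ⇒ 6;  out={4}∪out(6)={4}
  fail(24) 'cab': from fail(23)=21 chase 'b': 21→0 ⇒ 6;  out={6}∪out(6)={6}
  fail(4) 'ccce': from fail(3)=2 chase 'e': 2→1→0 ⇒ 15;  out=∅∪out(15)=∅
  fail(12) 'dcba': from fail(11)=6 chase 'a': 6→0 ⇒ 21;  out=∅∪out(21)=∅
  fail(18) 'ecab': from fail(17)=23 chase 'b': 23 ⇒ 24;  out={3}∪out(24)={3,6}
  fail(5) 'cccee': from fail(4)=15 chase 'e': 15→0 ⇒ 15;  out={0}∪out(15)={0}
  fail(13) 'dcbaa': from fail(12)=21 chase 'a': 21→0 ⇒ 21;  out=∅∪out(21)=∅
  fail(14) 'dcbaac': from fail(13)=21 chase 'c': 21→0 ⇒ 1;  out={2}∪out(1)={2}

Run:
[0] read 'c'  n0⇒n1
[1] read 'c'  n1⇒n2
[2] read 'b'  n2⇒n6 ·f
[3] read 'e'  n6⇒n15 ·f
[4] read 'b'  n15⇒n6 ·f
[5] read 'b'  n6⇒n7
[6] read 'd'  n7⇒n8  emit P1@[4:6]
[7] read 'a'  n8⇒n21 ·f
[8] read 'e'  n21⇒n22  emit P5@[7:8]
[9] read 'b'  n22⇒n6 ·f
[10] read 'a'  n6⇒n21 ·f
[11] read 'a'  n21⇒n21 ·f
[12] read 'e'  n21⇒n22  emit P5@[11:12]
[13] read 'c'  n22⇒n16 ·f
[14] read 'c'  n16⇒n2 ·f
[15] read 'c'  n2⇒n3
[16] read 'e'  n3⇒n4
[17] read 'e'  n4⇒n5  emit P0@[13:17]
[18] read 'a'  n5⇒n21 ·f
[19] read 'b'  n21⇒n6 ·f
[20] read 'b'  n6⇒n7
[21] read 'd'  n7⇒n8  emit P1@[19:21]
[22] read 'b'  n8⇒n20 ·f  emit P4@[20:22]
[23] read 'e'  n20⇒n15 ·f
[24] read 'c'  n15⇒n16
[25] read 'a'  n16⇒n17
[26] read 'b'  n17⇒n18  emit P3@[23:26],P6@[24:26]
[27] read 'b'  n18⇒n7 ·f
[28] read 'e'  n7⇒n15 ·f
[29] read 'c'  n15⇒n16
[30] read 'a'  n16⇒n17
[31] read 'b'  n17⇒n18  emit P3@[28:31],P6@[29:31]
[32] read 'b'  n18⇒n7 ·f
[33] read 'd'  n7⇒n8  emit P1@[31:33]
[34] read 'b'  n8⇒n20 ·f  emit P4@[32:34]
[35] read 'c'  n20⇒n1 ·f
[36] read 'c'  n1⇒n2
[37] read 'c'  n2⇒n3
[38] read 'a'  n3⇒n23 ·f
[39] read 'b'  n23⇒n24  emit P6@[37:39]
[40] read 'b'  n24⇒n7 ·f
[41] read 'd'  n7⇒n8  emit P1@[39:41]
[42] read 'b'  n8⇒n20 ·f  emit P4@[40:42]
[43] read 'e'  n20⇒n15 ·f
[44] read 'c'  n15⇒n16
[45] read 'c'  n16⇒n2 ·f
[46] read 'c'  n2⇒n3
[47] read 'c'  n3⇒n3 ·f
[48] read 'e'  n3⇒n4
[49] read 'e'  n4⇒n5  emit P0@[45:49]
[50] read 'd'  n5⇒n9 ·f
[51] read 'a'  n9⇒n21 ·f
[52] read 'e'  n21⇒n22  emit P5@[51:52]
[53] read 'c'  n22⇒n16 ·f
[54] read 'a'  n16⇒n17
[55] read 'b'  n17⇒n18  emit P3@[52:55],P6@[53:55]
[56] read 'c'  n18⇒n1 ·f
[57] read 'b'  n1⇒n6 ·f
[58] read 'b'  n6⇒n7
[59] read 'd'  n7⇒n8  emit P1@[57:59]
[60] read 'd'  n8⇒n9 ·f
[61] read 'd'  n9⇒n9 ·f
[62] read 'b'  n9⇒n6 ·f
[63] read 'd'  n6⇒n19
[64] read 'b'  n19⇒n20  emit P4@[62:64]
[65] read 'd'  n20⇒n19 ·f
[66] read 'c'  n19⇒n10 ·f
[67] read 'a'  n10⇒n23 ·f
[68] read 'b'  n23⇒n24  emit P6@[66:68]
[69] read 'd'  n24⇒n19 ·f
[70] read 'b'  n19⇒n20  emit P4@[68:70]
[71] read 'd'  n20⇒n19 ·f
[72] read 'a'  n19⇒n21 ·f
[73] read 'b'  n21⇒n6 ·f
[74] read 'a'  n6⇒n21 ·f

Result: [[6,1],[8,5],[12,5],[17,0],[21,1],[22,4],[26,3],[26,6],[31,3],[31,6],[33,1],[34,4],[39,6],[41,1],[42,4],[49,0],[52,5],[55,3],[55,6],[59,1],[64,4],[68,6],[70,4]]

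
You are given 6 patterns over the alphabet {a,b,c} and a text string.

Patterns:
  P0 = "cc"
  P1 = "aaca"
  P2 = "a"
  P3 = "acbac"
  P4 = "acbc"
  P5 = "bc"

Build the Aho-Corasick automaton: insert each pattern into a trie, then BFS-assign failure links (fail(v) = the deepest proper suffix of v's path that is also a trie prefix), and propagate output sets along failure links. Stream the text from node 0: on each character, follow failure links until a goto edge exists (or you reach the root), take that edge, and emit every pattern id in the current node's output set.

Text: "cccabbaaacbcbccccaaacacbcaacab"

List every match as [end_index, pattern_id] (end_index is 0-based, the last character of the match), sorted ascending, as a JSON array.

Build automaton:
Trie (insert patterns):
  n0 'ε': a→3 b→12 c→1
  n1 'c': c→2
  n2 'cc': ·  [P0 ends]
  n3 'a': a→4 c→7  [P2 ends]
  n4 'aa': c→5
  n5 'aac': a→6
  n6 'aaca': ·  [P1 ends]
  n7 'ac': b→8
  n8 'acb': a→9 c→11
  n9 'acba': c→10
  n10 'acbac': ·  [P3 ends]
  n11 'acbc': ·  [P4 ends]
  n12 'b': c→13
  n13 'bc': ·  [P5 ends]

BFS fail/out derivation:
  n1('c'): parent n0 fail=0; on 'c' 0 → fail=0;  out ∅∪∅=∅
  n3('a'): parent n0 fail=0; on 'a' 0 → fail=0;  out {2}∪∅={2}
  n12('b'): parent n0 fail=0; on 'b' 0 → fail=0;  out ∅∪∅=∅
  n2('cc'): parent n1 fail=0; on 'c' 0 → fail=1;  out {0}∪∅={0}
  n4('aa'): parent n3 fail=0; on 'a' 0 → fail=3;  out ∅∪{2}={2}
  n7('ac'): parent n3 fail=0; on 'c' 0 → fail=1;  out ∅∪∅=∅
  n13('bc'): parent n12 fail=0; on 'c' 0 → fail=1;  out {5}∪∅={5}
  n5('aac'): parent n4 fail=3; on 'c' 3 → fail=7;  out ∅∪∅=∅
  n8('acb'): parent n7 fail=1; on 'b' 1→0 → fail=12;  out ∅∪∅=∅
  n6('aaca'): parent n5 fail=7; on 'a' 7→1→0 → fail=3;  out {1}∪{2}={1,2}
  n9('acba'): parent n8 fail=12; on 'a' 12→0 → fail=3;  out ∅∪{2}={2}
  n11('acbc'): parent n8 fail=12; on 'c' 12 → fail=13;  out {4}∪{5}={4,5}
  n10('acbac'): parent n9 fail=3; on 'c' 3 → fail=7;  out {3}∪∅={3}

Text stream:
[0] read 'c'  n0⇒n1
[1] read 'c'  n1⇒n2  emit P0@[0:1]
[2] read 'c'  n2⇒n2 ·f  emit P0@[1:2]
[3] read 'a'  n2⇒n3 ·f  emit P2@[3:3]
[4] read 'b'  n3⇒n12 ·f
[5] read 'b'  n12⇒n12 ·f
[6] read 'a'  n12⇒n3 ·f  emit P2@[6:6]
[7] read 'a'  n3⇒n4  emit P2@[7:7]
[8] read 'a'  n4⇒n4 ·f  emit P2@[8:8]
[9] read 'c'  n4⇒n5
[10] read 'b'  n5⇒n8 ·f
[11] read 'c'  n8⇒n11  emit P4@[8:11],P5@[10:11]
[12] read 'b'  n11⇒n12 ·f
[13] read 'c'  n12⇒n13  emit P5@[12:13]
[14] read 'c'  n13⇒n2 ·f  emit P0@[13:14]
[15] read 'c'  n2⇒n2 ·f  emit P0@[14:15]
[16] read 'c'  n2⇒n2 ·f  emit P0@[15:16]
[17] read 'a'  n2⇒n3 ·f  emit P2@[17:17]
[18] read 'a'  n3⇒n4  emit P2@[18:18]
[19] read 'a'  n4⇒n4 ·f  emit P2@[19:19]
[20] read 'c'  n4⇒n5
[21] read 'a'  n5⇒n6  emit P1@[18:21],P2@[21:21]
[22] read 'c'  n6⇒n7 ·f
[23] read 'b'  n7⇒n8
[24] read 'c'  n8⇒n11  emit P4@[21:24],P5@[23:24]
[25] read 'a'  n11⇒n3 ·f  emit P2@[25:25]
[26] read 'a'  n3⇒n4  emit P2@[26:26]
[27] read 'c'  n4⇒n5
[28] read 'a'  n5⇒n6  emit P1@[25:28],P2@[28:28]
[29] read 'b'  n6⇒n12 ·f

Result: [[1,0],[2,0],[3,2],[6,2],[7,2],[8,2],[11,4],[11,5],[13,5],[14,0],[15,0],[16,0],[17,2],[18,2],[19,2],[21,1],[21,2],[24,4],[24,5],[25,2],[26,2],[28,1],[28,2]]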